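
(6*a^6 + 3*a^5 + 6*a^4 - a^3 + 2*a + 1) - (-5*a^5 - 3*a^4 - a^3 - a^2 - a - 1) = 6*a^6 + 8*a^5 + 9*a^4 + a^2 + 3*a + 2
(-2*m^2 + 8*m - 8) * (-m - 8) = 2*m^3 + 8*m^2 - 56*m + 64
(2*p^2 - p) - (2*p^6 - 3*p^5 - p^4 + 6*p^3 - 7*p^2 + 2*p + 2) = -2*p^6 + 3*p^5 + p^4 - 6*p^3 + 9*p^2 - 3*p - 2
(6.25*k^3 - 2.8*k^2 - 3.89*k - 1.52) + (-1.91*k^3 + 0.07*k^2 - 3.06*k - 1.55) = 4.34*k^3 - 2.73*k^2 - 6.95*k - 3.07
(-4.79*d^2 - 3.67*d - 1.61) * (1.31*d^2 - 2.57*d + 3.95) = -6.2749*d^4 + 7.5026*d^3 - 11.5977*d^2 - 10.3588*d - 6.3595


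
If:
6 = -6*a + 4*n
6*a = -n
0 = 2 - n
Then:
No Solution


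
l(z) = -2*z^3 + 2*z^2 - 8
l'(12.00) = -816.00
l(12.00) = -3176.00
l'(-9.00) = -522.00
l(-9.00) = 1612.00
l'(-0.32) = -1.89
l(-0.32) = -7.73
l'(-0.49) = -3.40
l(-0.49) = -7.28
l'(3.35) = -53.94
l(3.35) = -60.75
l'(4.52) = -104.50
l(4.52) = -151.83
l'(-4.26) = -125.93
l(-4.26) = 182.91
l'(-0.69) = -5.62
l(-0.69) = -6.39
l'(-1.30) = -15.34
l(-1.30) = -0.23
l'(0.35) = 0.66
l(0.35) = -7.84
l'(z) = -6*z^2 + 4*z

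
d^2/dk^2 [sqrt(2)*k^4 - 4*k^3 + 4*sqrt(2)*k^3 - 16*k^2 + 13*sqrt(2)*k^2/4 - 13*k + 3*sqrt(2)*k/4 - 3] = 12*sqrt(2)*k^2 - 24*k + 24*sqrt(2)*k - 32 + 13*sqrt(2)/2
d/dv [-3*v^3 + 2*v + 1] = 2 - 9*v^2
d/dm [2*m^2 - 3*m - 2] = 4*m - 3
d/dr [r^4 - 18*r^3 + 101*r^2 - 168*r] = 4*r^3 - 54*r^2 + 202*r - 168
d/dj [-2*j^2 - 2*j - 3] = -4*j - 2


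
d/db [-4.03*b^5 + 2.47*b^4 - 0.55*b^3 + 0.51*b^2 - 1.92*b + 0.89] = -20.15*b^4 + 9.88*b^3 - 1.65*b^2 + 1.02*b - 1.92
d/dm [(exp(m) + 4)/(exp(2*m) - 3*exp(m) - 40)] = (-(exp(m) + 4)*(2*exp(m) - 3) + exp(2*m) - 3*exp(m) - 40)*exp(m)/(-exp(2*m) + 3*exp(m) + 40)^2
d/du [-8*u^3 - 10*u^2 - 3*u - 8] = -24*u^2 - 20*u - 3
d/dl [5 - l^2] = -2*l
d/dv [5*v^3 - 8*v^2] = v*(15*v - 16)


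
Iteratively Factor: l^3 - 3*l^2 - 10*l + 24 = (l - 2)*(l^2 - l - 12) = (l - 2)*(l + 3)*(l - 4)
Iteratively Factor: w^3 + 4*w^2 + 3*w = (w)*(w^2 + 4*w + 3) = w*(w + 1)*(w + 3)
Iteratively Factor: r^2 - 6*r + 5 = (r - 5)*(r - 1)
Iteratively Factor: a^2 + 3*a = (a)*(a + 3)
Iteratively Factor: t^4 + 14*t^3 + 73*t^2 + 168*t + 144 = (t + 3)*(t^3 + 11*t^2 + 40*t + 48) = (t + 3)*(t + 4)*(t^2 + 7*t + 12) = (t + 3)*(t + 4)^2*(t + 3)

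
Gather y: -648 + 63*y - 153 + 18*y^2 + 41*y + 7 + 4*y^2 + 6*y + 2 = 22*y^2 + 110*y - 792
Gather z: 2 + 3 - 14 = -9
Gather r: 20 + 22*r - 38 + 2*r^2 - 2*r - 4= 2*r^2 + 20*r - 22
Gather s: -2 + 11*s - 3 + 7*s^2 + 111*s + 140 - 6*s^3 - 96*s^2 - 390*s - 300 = -6*s^3 - 89*s^2 - 268*s - 165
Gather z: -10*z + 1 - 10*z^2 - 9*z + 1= -10*z^2 - 19*z + 2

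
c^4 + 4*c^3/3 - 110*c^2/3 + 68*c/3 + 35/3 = (c - 5)*(c - 1)*(c + 1/3)*(c + 7)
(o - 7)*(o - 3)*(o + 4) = o^3 - 6*o^2 - 19*o + 84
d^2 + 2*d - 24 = (d - 4)*(d + 6)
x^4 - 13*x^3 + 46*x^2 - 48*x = x*(x - 8)*(x - 3)*(x - 2)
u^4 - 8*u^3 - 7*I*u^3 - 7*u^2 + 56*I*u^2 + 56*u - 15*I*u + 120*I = (u - 8)*(u - 5*I)*(u - 3*I)*(u + I)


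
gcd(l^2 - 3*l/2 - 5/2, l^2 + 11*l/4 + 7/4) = l + 1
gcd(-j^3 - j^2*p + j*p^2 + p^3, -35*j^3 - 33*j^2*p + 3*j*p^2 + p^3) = j + p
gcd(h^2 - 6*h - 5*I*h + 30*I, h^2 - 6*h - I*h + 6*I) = h - 6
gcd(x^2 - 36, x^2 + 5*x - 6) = x + 6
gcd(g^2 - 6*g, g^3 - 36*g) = g^2 - 6*g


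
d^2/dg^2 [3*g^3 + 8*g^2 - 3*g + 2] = 18*g + 16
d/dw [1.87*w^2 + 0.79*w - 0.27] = 3.74*w + 0.79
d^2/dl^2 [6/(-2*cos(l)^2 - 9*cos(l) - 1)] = 6*(16*sin(l)^4 - 81*sin(l)^2 - 153*cos(l)/2 + 27*cos(3*l)/2 - 93)/(-2*sin(l)^2 + 9*cos(l) + 3)^3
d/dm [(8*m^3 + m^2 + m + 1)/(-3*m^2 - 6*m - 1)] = (-24*m^4 - 96*m^3 - 27*m^2 + 4*m + 5)/(9*m^4 + 36*m^3 + 42*m^2 + 12*m + 1)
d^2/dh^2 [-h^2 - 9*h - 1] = -2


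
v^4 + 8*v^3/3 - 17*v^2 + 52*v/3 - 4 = (v - 2)*(v - 1)*(v - 1/3)*(v + 6)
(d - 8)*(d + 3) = d^2 - 5*d - 24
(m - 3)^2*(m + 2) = m^3 - 4*m^2 - 3*m + 18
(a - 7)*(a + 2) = a^2 - 5*a - 14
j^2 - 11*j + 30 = (j - 6)*(j - 5)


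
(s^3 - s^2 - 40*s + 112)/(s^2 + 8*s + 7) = (s^2 - 8*s + 16)/(s + 1)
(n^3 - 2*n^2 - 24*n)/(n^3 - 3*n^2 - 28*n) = (n - 6)/(n - 7)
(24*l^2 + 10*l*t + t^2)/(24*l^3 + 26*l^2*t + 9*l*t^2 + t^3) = (6*l + t)/(6*l^2 + 5*l*t + t^2)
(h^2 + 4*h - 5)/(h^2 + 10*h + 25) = (h - 1)/(h + 5)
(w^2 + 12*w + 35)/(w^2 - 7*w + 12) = (w^2 + 12*w + 35)/(w^2 - 7*w + 12)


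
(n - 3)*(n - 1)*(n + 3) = n^3 - n^2 - 9*n + 9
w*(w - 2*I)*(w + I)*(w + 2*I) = w^4 + I*w^3 + 4*w^2 + 4*I*w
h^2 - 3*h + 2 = (h - 2)*(h - 1)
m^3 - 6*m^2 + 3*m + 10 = (m - 5)*(m - 2)*(m + 1)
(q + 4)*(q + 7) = q^2 + 11*q + 28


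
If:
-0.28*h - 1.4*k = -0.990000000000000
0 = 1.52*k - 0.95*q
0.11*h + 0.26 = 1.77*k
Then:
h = 2.14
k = 0.28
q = 0.45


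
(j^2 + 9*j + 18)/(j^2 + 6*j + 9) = (j + 6)/(j + 3)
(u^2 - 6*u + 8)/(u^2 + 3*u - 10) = (u - 4)/(u + 5)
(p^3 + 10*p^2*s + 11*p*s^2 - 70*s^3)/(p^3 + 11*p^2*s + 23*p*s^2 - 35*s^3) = (p - 2*s)/(p - s)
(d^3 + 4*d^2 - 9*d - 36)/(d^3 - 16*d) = (d^2 - 9)/(d*(d - 4))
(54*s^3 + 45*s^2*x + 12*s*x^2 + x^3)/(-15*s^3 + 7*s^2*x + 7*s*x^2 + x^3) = (18*s^2 + 9*s*x + x^2)/(-5*s^2 + 4*s*x + x^2)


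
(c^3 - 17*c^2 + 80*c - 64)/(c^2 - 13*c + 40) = (c^2 - 9*c + 8)/(c - 5)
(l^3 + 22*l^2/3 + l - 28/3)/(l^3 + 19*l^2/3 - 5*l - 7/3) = (3*l + 4)/(3*l + 1)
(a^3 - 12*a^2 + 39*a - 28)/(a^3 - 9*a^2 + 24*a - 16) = (a - 7)/(a - 4)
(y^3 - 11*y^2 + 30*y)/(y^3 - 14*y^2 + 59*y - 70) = y*(y - 6)/(y^2 - 9*y + 14)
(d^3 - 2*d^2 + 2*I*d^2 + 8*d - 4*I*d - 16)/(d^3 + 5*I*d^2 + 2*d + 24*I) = (d - 2)/(d + 3*I)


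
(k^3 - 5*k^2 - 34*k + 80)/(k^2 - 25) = (k^2 - 10*k + 16)/(k - 5)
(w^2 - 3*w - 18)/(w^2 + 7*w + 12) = (w - 6)/(w + 4)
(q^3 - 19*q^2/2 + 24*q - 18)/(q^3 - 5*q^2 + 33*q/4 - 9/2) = 2*(q - 6)/(2*q - 3)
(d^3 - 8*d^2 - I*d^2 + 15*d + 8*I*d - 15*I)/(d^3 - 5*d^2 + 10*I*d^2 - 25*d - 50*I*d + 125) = (d^2 - d*(3 + I) + 3*I)/(d^2 + 10*I*d - 25)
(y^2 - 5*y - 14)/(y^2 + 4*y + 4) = (y - 7)/(y + 2)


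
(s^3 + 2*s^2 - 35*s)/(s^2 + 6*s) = (s^2 + 2*s - 35)/(s + 6)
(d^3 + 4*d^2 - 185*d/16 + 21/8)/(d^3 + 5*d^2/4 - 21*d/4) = (4*d^2 + 23*d - 6)/(4*d*(d + 3))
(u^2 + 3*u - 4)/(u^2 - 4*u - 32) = (u - 1)/(u - 8)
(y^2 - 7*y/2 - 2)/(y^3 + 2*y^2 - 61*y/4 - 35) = 2*(2*y + 1)/(4*y^2 + 24*y + 35)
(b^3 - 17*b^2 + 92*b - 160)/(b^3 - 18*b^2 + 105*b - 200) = (b - 4)/(b - 5)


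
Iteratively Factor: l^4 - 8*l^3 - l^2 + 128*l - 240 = (l + 4)*(l^3 - 12*l^2 + 47*l - 60) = (l - 4)*(l + 4)*(l^2 - 8*l + 15) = (l - 4)*(l - 3)*(l + 4)*(l - 5)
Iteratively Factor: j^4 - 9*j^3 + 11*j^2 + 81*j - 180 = (j + 3)*(j^3 - 12*j^2 + 47*j - 60) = (j - 5)*(j + 3)*(j^2 - 7*j + 12) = (j - 5)*(j - 3)*(j + 3)*(j - 4)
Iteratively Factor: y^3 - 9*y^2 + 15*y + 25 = (y + 1)*(y^2 - 10*y + 25) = (y - 5)*(y + 1)*(y - 5)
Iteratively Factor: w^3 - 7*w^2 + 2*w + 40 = (w - 5)*(w^2 - 2*w - 8) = (w - 5)*(w + 2)*(w - 4)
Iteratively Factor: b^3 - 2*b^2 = (b)*(b^2 - 2*b) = b*(b - 2)*(b)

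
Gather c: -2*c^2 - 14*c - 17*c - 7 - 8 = -2*c^2 - 31*c - 15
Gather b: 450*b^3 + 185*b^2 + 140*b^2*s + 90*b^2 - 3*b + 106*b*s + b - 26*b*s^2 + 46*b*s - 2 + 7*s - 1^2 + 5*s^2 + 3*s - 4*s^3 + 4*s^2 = 450*b^3 + b^2*(140*s + 275) + b*(-26*s^2 + 152*s - 2) - 4*s^3 + 9*s^2 + 10*s - 3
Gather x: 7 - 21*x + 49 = 56 - 21*x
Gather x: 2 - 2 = 0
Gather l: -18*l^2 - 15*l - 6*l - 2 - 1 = -18*l^2 - 21*l - 3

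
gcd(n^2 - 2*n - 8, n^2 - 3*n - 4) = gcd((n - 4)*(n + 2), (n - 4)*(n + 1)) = n - 4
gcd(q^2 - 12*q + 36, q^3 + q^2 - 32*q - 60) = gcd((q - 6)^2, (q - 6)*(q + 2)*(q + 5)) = q - 6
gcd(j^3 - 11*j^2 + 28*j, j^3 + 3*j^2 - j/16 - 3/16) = 1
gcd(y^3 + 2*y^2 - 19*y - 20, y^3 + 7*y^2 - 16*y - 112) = y - 4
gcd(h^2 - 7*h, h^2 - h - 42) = h - 7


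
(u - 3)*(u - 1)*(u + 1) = u^3 - 3*u^2 - u + 3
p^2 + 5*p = p*(p + 5)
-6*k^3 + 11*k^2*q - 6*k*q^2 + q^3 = (-3*k + q)*(-2*k + q)*(-k + q)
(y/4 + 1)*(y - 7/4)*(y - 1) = y^3/4 + 5*y^2/16 - 37*y/16 + 7/4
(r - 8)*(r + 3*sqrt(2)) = r^2 - 8*r + 3*sqrt(2)*r - 24*sqrt(2)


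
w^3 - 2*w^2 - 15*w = w*(w - 5)*(w + 3)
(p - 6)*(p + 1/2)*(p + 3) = p^3 - 5*p^2/2 - 39*p/2 - 9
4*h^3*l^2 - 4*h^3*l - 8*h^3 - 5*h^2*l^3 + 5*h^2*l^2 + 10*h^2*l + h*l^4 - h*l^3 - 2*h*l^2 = (-4*h + l)*(-h + l)*(l - 2)*(h*l + h)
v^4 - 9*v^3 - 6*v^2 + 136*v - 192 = (v - 8)*(v - 3)*(v - 2)*(v + 4)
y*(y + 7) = y^2 + 7*y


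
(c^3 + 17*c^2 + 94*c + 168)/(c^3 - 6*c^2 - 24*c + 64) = (c^2 + 13*c + 42)/(c^2 - 10*c + 16)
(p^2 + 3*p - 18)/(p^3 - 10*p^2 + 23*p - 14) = (p^2 + 3*p - 18)/(p^3 - 10*p^2 + 23*p - 14)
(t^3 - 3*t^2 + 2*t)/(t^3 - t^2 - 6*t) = (-t^2 + 3*t - 2)/(-t^2 + t + 6)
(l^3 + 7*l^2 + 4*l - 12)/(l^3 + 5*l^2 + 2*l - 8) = (l + 6)/(l + 4)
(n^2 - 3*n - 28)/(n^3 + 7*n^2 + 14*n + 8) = (n - 7)/(n^2 + 3*n + 2)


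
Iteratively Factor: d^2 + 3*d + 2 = (d + 2)*(d + 1)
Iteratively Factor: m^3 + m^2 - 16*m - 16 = (m - 4)*(m^2 + 5*m + 4) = (m - 4)*(m + 1)*(m + 4)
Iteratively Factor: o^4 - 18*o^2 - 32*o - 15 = (o + 1)*(o^3 - o^2 - 17*o - 15) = (o + 1)*(o + 3)*(o^2 - 4*o - 5) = (o - 5)*(o + 1)*(o + 3)*(o + 1)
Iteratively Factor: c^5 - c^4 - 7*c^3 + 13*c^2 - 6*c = (c + 3)*(c^4 - 4*c^3 + 5*c^2 - 2*c) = (c - 1)*(c + 3)*(c^3 - 3*c^2 + 2*c) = (c - 1)^2*(c + 3)*(c^2 - 2*c) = (c - 2)*(c - 1)^2*(c + 3)*(c)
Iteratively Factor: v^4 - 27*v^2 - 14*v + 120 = (v + 4)*(v^3 - 4*v^2 - 11*v + 30) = (v - 5)*(v + 4)*(v^2 + v - 6) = (v - 5)*(v - 2)*(v + 4)*(v + 3)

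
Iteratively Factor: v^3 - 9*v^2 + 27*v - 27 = (v - 3)*(v^2 - 6*v + 9) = (v - 3)^2*(v - 3)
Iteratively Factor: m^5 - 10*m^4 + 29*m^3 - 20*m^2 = (m - 4)*(m^4 - 6*m^3 + 5*m^2) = (m - 4)*(m - 1)*(m^3 - 5*m^2) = (m - 5)*(m - 4)*(m - 1)*(m^2) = m*(m - 5)*(m - 4)*(m - 1)*(m)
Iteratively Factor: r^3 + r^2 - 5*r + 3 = (r - 1)*(r^2 + 2*r - 3) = (r - 1)^2*(r + 3)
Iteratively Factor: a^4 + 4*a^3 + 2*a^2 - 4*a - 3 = (a + 1)*(a^3 + 3*a^2 - a - 3) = (a - 1)*(a + 1)*(a^2 + 4*a + 3) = (a - 1)*(a + 1)^2*(a + 3)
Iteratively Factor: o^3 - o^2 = (o - 1)*(o^2) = o*(o - 1)*(o)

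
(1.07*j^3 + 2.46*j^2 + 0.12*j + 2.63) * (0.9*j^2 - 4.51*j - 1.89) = 0.963*j^5 - 2.6117*j^4 - 13.0089*j^3 - 2.8236*j^2 - 12.0881*j - 4.9707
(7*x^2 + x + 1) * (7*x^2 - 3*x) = 49*x^4 - 14*x^3 + 4*x^2 - 3*x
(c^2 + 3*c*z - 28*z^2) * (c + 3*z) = c^3 + 6*c^2*z - 19*c*z^2 - 84*z^3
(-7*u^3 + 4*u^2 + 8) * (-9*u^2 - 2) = 63*u^5 - 36*u^4 + 14*u^3 - 80*u^2 - 16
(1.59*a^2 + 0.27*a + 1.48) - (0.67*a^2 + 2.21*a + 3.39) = 0.92*a^2 - 1.94*a - 1.91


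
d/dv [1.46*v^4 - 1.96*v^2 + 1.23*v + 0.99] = 5.84*v^3 - 3.92*v + 1.23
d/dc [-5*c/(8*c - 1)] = 5/(8*c - 1)^2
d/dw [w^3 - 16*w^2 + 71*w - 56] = 3*w^2 - 32*w + 71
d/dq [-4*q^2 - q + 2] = -8*q - 1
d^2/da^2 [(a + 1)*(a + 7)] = 2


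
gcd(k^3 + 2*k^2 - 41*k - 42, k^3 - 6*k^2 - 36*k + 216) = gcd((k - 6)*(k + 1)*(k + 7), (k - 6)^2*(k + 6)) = k - 6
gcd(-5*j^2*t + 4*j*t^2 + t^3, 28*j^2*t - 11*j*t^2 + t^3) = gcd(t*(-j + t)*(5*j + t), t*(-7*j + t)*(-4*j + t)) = t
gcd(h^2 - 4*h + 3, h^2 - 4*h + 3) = h^2 - 4*h + 3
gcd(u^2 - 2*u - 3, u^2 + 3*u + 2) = u + 1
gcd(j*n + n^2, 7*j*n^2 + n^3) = n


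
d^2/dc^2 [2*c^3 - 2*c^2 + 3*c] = 12*c - 4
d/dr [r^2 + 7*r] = 2*r + 7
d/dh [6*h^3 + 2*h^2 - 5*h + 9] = 18*h^2 + 4*h - 5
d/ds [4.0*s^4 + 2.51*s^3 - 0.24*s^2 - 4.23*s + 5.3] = 16.0*s^3 + 7.53*s^2 - 0.48*s - 4.23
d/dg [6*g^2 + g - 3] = 12*g + 1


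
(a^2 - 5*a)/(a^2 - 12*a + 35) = a/(a - 7)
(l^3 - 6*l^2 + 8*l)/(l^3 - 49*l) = (l^2 - 6*l + 8)/(l^2 - 49)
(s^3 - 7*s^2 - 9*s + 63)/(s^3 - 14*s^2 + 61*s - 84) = (s + 3)/(s - 4)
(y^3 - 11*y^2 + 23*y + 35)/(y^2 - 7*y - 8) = (y^2 - 12*y + 35)/(y - 8)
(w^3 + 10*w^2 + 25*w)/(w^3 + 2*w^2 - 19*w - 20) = w*(w + 5)/(w^2 - 3*w - 4)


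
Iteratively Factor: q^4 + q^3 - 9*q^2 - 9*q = (q + 1)*(q^3 - 9*q) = (q + 1)*(q + 3)*(q^2 - 3*q) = q*(q + 1)*(q + 3)*(q - 3)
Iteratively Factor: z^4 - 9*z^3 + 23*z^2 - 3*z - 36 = (z + 1)*(z^3 - 10*z^2 + 33*z - 36) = (z - 3)*(z + 1)*(z^2 - 7*z + 12) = (z - 4)*(z - 3)*(z + 1)*(z - 3)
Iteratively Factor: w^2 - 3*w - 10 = (w - 5)*(w + 2)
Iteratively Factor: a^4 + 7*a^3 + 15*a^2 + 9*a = (a + 3)*(a^3 + 4*a^2 + 3*a) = (a + 1)*(a + 3)*(a^2 + 3*a) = (a + 1)*(a + 3)^2*(a)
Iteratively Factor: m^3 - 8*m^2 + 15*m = (m)*(m^2 - 8*m + 15) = m*(m - 5)*(m - 3)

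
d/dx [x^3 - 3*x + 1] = 3*x^2 - 3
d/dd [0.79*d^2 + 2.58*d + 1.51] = 1.58*d + 2.58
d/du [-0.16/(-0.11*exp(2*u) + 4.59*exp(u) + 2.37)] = (0.7344 - 0.0352*exp(u))*exp(u)/(-0.11*exp(2*u) + 4.59*exp(u) + 2.37)^2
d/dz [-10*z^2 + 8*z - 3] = 8 - 20*z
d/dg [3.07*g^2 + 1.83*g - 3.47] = 6.14*g + 1.83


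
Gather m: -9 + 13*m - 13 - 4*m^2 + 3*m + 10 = -4*m^2 + 16*m - 12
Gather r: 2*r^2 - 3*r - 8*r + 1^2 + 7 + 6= 2*r^2 - 11*r + 14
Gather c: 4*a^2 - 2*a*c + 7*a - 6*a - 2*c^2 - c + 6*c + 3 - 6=4*a^2 + a - 2*c^2 + c*(5 - 2*a) - 3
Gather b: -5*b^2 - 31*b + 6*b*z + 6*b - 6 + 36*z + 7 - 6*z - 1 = -5*b^2 + b*(6*z - 25) + 30*z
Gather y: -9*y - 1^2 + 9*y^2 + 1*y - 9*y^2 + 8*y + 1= 0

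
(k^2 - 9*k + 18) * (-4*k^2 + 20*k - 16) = -4*k^4 + 56*k^3 - 268*k^2 + 504*k - 288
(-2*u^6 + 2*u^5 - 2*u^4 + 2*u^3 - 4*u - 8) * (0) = 0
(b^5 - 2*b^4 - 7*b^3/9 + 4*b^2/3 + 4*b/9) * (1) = b^5 - 2*b^4 - 7*b^3/9 + 4*b^2/3 + 4*b/9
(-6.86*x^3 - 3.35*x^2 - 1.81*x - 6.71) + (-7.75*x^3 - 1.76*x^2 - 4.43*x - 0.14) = -14.61*x^3 - 5.11*x^2 - 6.24*x - 6.85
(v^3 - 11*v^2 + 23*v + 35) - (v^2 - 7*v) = v^3 - 12*v^2 + 30*v + 35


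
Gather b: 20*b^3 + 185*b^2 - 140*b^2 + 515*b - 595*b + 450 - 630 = 20*b^3 + 45*b^2 - 80*b - 180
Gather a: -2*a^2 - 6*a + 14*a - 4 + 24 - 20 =-2*a^2 + 8*a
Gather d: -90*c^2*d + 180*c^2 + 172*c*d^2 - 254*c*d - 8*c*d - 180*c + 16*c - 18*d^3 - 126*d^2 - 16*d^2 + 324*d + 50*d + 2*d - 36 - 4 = 180*c^2 - 164*c - 18*d^3 + d^2*(172*c - 142) + d*(-90*c^2 - 262*c + 376) - 40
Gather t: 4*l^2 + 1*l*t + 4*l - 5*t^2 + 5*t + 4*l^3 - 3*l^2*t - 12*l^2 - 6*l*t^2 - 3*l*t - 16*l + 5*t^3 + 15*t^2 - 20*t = 4*l^3 - 8*l^2 - 12*l + 5*t^3 + t^2*(10 - 6*l) + t*(-3*l^2 - 2*l - 15)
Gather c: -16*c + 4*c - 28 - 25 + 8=-12*c - 45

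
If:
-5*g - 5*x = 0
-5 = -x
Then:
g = -5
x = 5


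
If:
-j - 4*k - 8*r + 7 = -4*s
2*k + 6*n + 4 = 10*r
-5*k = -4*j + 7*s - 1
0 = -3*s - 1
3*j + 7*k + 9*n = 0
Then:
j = 275/201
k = 118/67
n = -367/201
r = -23/67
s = -1/3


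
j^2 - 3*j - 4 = (j - 4)*(j + 1)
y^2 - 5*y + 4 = (y - 4)*(y - 1)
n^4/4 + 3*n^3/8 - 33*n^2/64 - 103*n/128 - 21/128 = (n/4 + 1/4)*(n - 3/2)*(n + 1/4)*(n + 7/4)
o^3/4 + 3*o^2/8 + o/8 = o*(o/4 + 1/4)*(o + 1/2)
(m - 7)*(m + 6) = m^2 - m - 42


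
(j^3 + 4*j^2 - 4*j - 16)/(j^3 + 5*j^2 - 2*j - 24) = (j + 2)/(j + 3)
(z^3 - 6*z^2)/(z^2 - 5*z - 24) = z^2*(6 - z)/(-z^2 + 5*z + 24)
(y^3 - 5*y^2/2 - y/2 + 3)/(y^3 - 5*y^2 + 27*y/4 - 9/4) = 2*(y^2 - y - 2)/(2*y^2 - 7*y + 3)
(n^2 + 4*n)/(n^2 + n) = (n + 4)/(n + 1)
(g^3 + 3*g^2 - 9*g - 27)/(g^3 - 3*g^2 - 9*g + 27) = (g + 3)/(g - 3)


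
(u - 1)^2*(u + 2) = u^3 - 3*u + 2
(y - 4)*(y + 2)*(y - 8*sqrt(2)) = y^3 - 8*sqrt(2)*y^2 - 2*y^2 - 8*y + 16*sqrt(2)*y + 64*sqrt(2)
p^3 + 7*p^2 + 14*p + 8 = (p + 1)*(p + 2)*(p + 4)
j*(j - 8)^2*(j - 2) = j^4 - 18*j^3 + 96*j^2 - 128*j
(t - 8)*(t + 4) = t^2 - 4*t - 32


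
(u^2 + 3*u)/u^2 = (u + 3)/u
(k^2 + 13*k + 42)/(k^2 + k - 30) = (k + 7)/(k - 5)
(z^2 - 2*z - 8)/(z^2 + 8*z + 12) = (z - 4)/(z + 6)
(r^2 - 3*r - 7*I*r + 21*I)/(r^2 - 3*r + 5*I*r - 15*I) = (r - 7*I)/(r + 5*I)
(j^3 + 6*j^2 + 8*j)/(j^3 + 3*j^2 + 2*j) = (j + 4)/(j + 1)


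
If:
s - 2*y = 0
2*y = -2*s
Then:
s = 0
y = 0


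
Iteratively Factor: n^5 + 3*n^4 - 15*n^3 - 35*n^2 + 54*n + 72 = (n + 4)*(n^4 - n^3 - 11*n^2 + 9*n + 18) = (n - 2)*(n + 4)*(n^3 + n^2 - 9*n - 9) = (n - 2)*(n + 3)*(n + 4)*(n^2 - 2*n - 3) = (n - 2)*(n + 1)*(n + 3)*(n + 4)*(n - 3)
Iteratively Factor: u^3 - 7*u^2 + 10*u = (u - 5)*(u^2 - 2*u) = u*(u - 5)*(u - 2)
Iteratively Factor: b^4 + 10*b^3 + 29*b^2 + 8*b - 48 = (b + 3)*(b^3 + 7*b^2 + 8*b - 16) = (b + 3)*(b + 4)*(b^2 + 3*b - 4) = (b - 1)*(b + 3)*(b + 4)*(b + 4)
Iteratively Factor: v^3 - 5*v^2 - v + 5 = (v + 1)*(v^2 - 6*v + 5) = (v - 5)*(v + 1)*(v - 1)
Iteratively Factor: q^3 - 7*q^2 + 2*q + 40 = (q - 5)*(q^2 - 2*q - 8) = (q - 5)*(q - 4)*(q + 2)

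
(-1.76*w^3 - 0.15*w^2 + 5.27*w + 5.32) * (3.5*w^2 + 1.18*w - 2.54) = -6.16*w^5 - 2.6018*w^4 + 22.7384*w^3 + 25.2196*w^2 - 7.1082*w - 13.5128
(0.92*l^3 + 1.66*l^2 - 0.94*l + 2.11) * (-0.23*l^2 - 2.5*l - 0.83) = -0.2116*l^5 - 2.6818*l^4 - 4.6974*l^3 + 0.4869*l^2 - 4.4948*l - 1.7513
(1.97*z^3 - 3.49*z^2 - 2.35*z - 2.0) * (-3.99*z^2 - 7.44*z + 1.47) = -7.8603*z^5 - 0.731699999999998*z^4 + 38.238*z^3 + 20.3337*z^2 + 11.4255*z - 2.94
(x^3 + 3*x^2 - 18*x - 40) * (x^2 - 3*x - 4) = x^5 - 31*x^3 + 2*x^2 + 192*x + 160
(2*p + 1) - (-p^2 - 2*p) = p^2 + 4*p + 1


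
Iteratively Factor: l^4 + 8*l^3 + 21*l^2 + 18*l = (l + 3)*(l^3 + 5*l^2 + 6*l) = l*(l + 3)*(l^2 + 5*l + 6) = l*(l + 3)^2*(l + 2)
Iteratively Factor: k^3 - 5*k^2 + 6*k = (k - 2)*(k^2 - 3*k) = k*(k - 2)*(k - 3)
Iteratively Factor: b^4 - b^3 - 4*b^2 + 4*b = (b - 1)*(b^3 - 4*b) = (b - 2)*(b - 1)*(b^2 + 2*b) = b*(b - 2)*(b - 1)*(b + 2)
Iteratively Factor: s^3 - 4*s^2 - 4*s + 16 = (s + 2)*(s^2 - 6*s + 8) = (s - 4)*(s + 2)*(s - 2)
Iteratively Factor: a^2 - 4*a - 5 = (a - 5)*(a + 1)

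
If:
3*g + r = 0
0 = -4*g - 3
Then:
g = -3/4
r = 9/4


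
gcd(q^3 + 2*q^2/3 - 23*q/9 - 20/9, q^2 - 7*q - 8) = q + 1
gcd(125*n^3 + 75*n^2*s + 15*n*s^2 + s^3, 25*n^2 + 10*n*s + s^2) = 25*n^2 + 10*n*s + s^2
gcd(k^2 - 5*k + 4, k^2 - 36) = 1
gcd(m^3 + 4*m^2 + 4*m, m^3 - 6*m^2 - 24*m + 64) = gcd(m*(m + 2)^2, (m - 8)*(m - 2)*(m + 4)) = 1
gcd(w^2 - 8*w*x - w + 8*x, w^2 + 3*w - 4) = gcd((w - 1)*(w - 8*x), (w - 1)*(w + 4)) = w - 1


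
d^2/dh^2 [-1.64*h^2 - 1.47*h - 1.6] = -3.28000000000000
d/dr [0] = 0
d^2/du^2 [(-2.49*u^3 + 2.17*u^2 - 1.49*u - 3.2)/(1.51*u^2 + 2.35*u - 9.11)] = (1.4210854715202e-14*u^4 - 118.202616*u^3 + 455.169492*u^2 - 1431.012708*u + 173.005344)/(3.442951*u^6 + 16.074705*u^5 - 37.298208*u^4 - 180.983135*u^3 + 225.024288*u^2 + 585.094305*u - 756.058031)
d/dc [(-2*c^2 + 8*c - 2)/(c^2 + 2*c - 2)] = 12*(-c^2 + c - 1)/(c^4 + 4*c^3 - 8*c + 4)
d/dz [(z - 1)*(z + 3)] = 2*z + 2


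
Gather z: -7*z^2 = -7*z^2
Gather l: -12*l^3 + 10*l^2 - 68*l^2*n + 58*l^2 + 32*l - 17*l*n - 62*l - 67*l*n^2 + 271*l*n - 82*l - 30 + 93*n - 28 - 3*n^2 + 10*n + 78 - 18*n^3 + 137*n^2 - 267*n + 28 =-12*l^3 + l^2*(68 - 68*n) + l*(-67*n^2 + 254*n - 112) - 18*n^3 + 134*n^2 - 164*n + 48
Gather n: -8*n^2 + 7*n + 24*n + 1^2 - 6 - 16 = -8*n^2 + 31*n - 21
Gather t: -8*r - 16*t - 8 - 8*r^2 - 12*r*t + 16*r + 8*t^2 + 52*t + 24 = -8*r^2 + 8*r + 8*t^2 + t*(36 - 12*r) + 16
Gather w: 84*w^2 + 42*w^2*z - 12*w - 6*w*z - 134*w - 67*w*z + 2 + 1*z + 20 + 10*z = w^2*(42*z + 84) + w*(-73*z - 146) + 11*z + 22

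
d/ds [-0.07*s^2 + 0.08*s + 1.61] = 0.08 - 0.14*s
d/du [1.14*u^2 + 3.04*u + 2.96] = 2.28*u + 3.04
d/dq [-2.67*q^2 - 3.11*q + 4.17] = -5.34*q - 3.11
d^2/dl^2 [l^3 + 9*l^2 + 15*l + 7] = 6*l + 18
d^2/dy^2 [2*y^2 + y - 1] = 4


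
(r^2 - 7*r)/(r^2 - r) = (r - 7)/(r - 1)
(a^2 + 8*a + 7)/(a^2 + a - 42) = (a + 1)/(a - 6)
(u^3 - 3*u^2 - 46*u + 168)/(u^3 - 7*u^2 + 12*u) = (u^2 + u - 42)/(u*(u - 3))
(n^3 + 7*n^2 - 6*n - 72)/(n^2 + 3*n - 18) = n + 4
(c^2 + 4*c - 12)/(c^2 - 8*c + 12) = (c + 6)/(c - 6)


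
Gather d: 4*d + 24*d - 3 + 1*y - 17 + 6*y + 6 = 28*d + 7*y - 14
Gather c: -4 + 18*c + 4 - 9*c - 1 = 9*c - 1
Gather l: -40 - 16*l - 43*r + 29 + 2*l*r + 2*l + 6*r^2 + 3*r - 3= l*(2*r - 14) + 6*r^2 - 40*r - 14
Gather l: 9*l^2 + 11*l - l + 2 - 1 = 9*l^2 + 10*l + 1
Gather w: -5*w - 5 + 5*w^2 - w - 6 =5*w^2 - 6*w - 11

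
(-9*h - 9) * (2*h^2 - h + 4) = -18*h^3 - 9*h^2 - 27*h - 36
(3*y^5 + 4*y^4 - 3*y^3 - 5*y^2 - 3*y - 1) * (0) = 0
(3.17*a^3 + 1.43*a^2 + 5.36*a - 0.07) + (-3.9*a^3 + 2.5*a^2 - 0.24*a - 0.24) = -0.73*a^3 + 3.93*a^2 + 5.12*a - 0.31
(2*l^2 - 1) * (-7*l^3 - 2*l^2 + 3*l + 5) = -14*l^5 - 4*l^4 + 13*l^3 + 12*l^2 - 3*l - 5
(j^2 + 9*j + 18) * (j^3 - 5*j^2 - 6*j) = j^5 + 4*j^4 - 33*j^3 - 144*j^2 - 108*j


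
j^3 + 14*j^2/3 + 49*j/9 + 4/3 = (j + 1/3)*(j + 4/3)*(j + 3)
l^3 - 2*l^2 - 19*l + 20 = (l - 5)*(l - 1)*(l + 4)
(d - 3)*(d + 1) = d^2 - 2*d - 3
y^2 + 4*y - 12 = (y - 2)*(y + 6)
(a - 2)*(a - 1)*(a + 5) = a^3 + 2*a^2 - 13*a + 10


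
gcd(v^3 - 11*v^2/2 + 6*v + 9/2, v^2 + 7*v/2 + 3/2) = v + 1/2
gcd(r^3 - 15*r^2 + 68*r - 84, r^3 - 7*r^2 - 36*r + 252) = r^2 - 13*r + 42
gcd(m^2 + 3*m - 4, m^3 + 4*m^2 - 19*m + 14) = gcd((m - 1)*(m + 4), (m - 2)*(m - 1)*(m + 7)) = m - 1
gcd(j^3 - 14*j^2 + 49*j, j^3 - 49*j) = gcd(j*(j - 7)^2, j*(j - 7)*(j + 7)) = j^2 - 7*j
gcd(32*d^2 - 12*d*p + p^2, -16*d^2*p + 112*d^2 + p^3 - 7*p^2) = -4*d + p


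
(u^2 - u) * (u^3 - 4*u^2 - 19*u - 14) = u^5 - 5*u^4 - 15*u^3 + 5*u^2 + 14*u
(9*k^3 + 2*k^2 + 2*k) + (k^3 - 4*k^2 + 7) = 10*k^3 - 2*k^2 + 2*k + 7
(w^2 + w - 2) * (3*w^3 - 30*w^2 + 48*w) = 3*w^5 - 27*w^4 + 12*w^3 + 108*w^2 - 96*w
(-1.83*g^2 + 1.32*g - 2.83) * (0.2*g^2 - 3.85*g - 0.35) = -0.366*g^4 + 7.3095*g^3 - 5.0075*g^2 + 10.4335*g + 0.9905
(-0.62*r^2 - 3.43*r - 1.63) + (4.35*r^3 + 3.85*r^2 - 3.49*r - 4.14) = 4.35*r^3 + 3.23*r^2 - 6.92*r - 5.77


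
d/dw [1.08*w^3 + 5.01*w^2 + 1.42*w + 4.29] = 3.24*w^2 + 10.02*w + 1.42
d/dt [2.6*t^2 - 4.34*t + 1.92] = 5.2*t - 4.34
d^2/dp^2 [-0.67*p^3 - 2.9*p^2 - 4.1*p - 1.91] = -4.02*p - 5.8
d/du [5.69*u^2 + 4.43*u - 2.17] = 11.38*u + 4.43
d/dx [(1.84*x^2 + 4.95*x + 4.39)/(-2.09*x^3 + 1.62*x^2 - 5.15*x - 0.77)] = (3.8456*x^4 + 20.691*x^3 + 10.0303*x^2 - 17.0572*x + 18.797)/(4.3681*x^6 - 6.7716*x^5 + 24.1514*x^4 - 13.4674*x^3 + 24.0277*x^2 + 7.931*x + 0.5929)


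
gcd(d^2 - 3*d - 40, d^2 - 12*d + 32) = d - 8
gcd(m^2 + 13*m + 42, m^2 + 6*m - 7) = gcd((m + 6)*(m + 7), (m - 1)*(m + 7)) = m + 7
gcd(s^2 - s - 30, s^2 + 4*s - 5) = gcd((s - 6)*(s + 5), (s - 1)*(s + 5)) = s + 5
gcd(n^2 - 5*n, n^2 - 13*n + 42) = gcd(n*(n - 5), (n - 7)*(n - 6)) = 1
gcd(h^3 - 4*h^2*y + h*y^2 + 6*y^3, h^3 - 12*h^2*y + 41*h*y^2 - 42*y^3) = h^2 - 5*h*y + 6*y^2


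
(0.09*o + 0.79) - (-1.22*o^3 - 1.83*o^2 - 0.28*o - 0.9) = 1.22*o^3 + 1.83*o^2 + 0.37*o + 1.69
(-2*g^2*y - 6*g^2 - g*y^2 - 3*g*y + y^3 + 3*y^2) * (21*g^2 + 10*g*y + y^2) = -42*g^4*y - 126*g^4 - 41*g^3*y^2 - 123*g^3*y + 9*g^2*y^3 + 27*g^2*y^2 + 9*g*y^4 + 27*g*y^3 + y^5 + 3*y^4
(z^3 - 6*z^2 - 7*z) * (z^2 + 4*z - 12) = z^5 - 2*z^4 - 43*z^3 + 44*z^2 + 84*z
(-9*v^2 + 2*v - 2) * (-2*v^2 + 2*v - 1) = 18*v^4 - 22*v^3 + 17*v^2 - 6*v + 2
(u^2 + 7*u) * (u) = u^3 + 7*u^2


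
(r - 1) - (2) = r - 3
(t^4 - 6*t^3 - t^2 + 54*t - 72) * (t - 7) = t^5 - 13*t^4 + 41*t^3 + 61*t^2 - 450*t + 504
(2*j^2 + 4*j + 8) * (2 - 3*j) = -6*j^3 - 8*j^2 - 16*j + 16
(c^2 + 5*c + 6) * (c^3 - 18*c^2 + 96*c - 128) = c^5 - 13*c^4 + 12*c^3 + 244*c^2 - 64*c - 768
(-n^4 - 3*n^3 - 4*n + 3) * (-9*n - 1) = 9*n^5 + 28*n^4 + 3*n^3 + 36*n^2 - 23*n - 3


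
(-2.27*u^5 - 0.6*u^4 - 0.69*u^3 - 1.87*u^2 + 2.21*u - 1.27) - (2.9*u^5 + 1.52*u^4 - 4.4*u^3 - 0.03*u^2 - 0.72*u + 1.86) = -5.17*u^5 - 2.12*u^4 + 3.71*u^3 - 1.84*u^2 + 2.93*u - 3.13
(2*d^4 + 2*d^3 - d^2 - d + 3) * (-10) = -20*d^4 - 20*d^3 + 10*d^2 + 10*d - 30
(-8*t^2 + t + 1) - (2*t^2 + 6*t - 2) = -10*t^2 - 5*t + 3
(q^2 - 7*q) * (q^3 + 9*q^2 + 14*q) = q^5 + 2*q^4 - 49*q^3 - 98*q^2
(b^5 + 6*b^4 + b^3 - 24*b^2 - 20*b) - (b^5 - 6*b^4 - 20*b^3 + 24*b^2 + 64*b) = 12*b^4 + 21*b^3 - 48*b^2 - 84*b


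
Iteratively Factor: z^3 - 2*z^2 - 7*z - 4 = (z - 4)*(z^2 + 2*z + 1) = (z - 4)*(z + 1)*(z + 1)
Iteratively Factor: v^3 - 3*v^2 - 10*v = (v + 2)*(v^2 - 5*v) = v*(v + 2)*(v - 5)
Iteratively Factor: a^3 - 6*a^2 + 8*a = (a)*(a^2 - 6*a + 8) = a*(a - 2)*(a - 4)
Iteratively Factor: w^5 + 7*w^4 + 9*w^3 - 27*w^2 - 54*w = (w + 3)*(w^4 + 4*w^3 - 3*w^2 - 18*w) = (w + 3)^2*(w^3 + w^2 - 6*w) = (w + 3)^3*(w^2 - 2*w) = w*(w + 3)^3*(w - 2)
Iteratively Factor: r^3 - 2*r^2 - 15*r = (r - 5)*(r^2 + 3*r) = r*(r - 5)*(r + 3)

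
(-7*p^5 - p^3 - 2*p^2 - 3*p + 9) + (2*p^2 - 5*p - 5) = -7*p^5 - p^3 - 8*p + 4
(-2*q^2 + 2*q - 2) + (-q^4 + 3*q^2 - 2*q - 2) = -q^4 + q^2 - 4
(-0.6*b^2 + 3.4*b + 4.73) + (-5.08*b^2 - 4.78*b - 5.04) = -5.68*b^2 - 1.38*b - 0.31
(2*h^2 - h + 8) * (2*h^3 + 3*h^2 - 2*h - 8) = 4*h^5 + 4*h^4 + 9*h^3 + 10*h^2 - 8*h - 64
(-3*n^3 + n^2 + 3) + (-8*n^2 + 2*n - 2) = -3*n^3 - 7*n^2 + 2*n + 1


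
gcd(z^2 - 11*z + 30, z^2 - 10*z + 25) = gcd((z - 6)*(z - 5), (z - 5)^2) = z - 5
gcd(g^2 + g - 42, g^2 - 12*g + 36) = g - 6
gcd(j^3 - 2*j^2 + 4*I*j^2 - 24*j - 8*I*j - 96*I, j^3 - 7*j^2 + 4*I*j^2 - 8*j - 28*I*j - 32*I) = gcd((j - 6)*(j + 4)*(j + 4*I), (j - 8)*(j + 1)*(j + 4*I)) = j + 4*I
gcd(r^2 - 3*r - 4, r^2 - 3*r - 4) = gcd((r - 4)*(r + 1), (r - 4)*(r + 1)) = r^2 - 3*r - 4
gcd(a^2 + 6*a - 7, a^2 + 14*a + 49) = a + 7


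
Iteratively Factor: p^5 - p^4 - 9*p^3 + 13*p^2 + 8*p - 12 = (p + 1)*(p^4 - 2*p^3 - 7*p^2 + 20*p - 12) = (p + 1)*(p + 3)*(p^3 - 5*p^2 + 8*p - 4) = (p - 2)*(p + 1)*(p + 3)*(p^2 - 3*p + 2) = (p - 2)*(p - 1)*(p + 1)*(p + 3)*(p - 2)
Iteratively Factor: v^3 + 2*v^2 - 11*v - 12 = (v + 4)*(v^2 - 2*v - 3) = (v - 3)*(v + 4)*(v + 1)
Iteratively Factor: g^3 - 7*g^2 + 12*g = (g)*(g^2 - 7*g + 12) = g*(g - 4)*(g - 3)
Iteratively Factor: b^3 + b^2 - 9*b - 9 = (b - 3)*(b^2 + 4*b + 3) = (b - 3)*(b + 3)*(b + 1)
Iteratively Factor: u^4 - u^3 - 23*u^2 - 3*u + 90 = (u + 3)*(u^3 - 4*u^2 - 11*u + 30) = (u - 2)*(u + 3)*(u^2 - 2*u - 15) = (u - 5)*(u - 2)*(u + 3)*(u + 3)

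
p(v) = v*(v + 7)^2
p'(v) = v*(2*v + 14) + (v + 7)^2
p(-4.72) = -24.54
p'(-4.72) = -16.32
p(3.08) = 312.95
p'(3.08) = 163.70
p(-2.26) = -50.78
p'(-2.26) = 1.04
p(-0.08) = -3.83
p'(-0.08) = 46.78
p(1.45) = 103.53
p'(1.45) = 95.91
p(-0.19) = -8.81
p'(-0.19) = 43.79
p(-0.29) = -13.06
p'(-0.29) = 41.13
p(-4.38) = -30.07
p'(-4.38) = -16.09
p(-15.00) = -960.00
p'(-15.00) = 304.00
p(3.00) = 300.00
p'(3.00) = 160.00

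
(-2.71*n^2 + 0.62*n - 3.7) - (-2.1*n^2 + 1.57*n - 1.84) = -0.61*n^2 - 0.95*n - 1.86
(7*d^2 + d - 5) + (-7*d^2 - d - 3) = -8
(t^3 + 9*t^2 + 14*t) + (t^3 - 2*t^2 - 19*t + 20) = 2*t^3 + 7*t^2 - 5*t + 20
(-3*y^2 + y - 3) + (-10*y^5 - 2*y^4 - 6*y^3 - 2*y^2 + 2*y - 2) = -10*y^5 - 2*y^4 - 6*y^3 - 5*y^2 + 3*y - 5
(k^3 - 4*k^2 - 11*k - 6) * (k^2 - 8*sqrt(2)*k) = k^5 - 8*sqrt(2)*k^4 - 4*k^4 - 11*k^3 + 32*sqrt(2)*k^3 - 6*k^2 + 88*sqrt(2)*k^2 + 48*sqrt(2)*k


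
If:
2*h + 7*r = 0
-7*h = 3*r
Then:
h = 0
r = 0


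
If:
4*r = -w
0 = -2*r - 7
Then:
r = -7/2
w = 14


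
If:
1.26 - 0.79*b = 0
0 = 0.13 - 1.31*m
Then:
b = 1.59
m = 0.10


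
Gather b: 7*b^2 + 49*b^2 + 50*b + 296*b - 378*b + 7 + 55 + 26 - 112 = 56*b^2 - 32*b - 24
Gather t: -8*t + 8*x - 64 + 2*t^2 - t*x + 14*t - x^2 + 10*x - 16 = 2*t^2 + t*(6 - x) - x^2 + 18*x - 80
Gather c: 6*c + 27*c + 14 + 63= 33*c + 77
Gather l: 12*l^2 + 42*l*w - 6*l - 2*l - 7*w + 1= 12*l^2 + l*(42*w - 8) - 7*w + 1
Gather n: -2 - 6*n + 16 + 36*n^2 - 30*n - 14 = 36*n^2 - 36*n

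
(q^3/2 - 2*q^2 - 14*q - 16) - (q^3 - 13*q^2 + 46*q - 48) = -q^3/2 + 11*q^2 - 60*q + 32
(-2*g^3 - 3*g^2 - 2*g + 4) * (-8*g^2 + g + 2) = 16*g^5 + 22*g^4 + 9*g^3 - 40*g^2 + 8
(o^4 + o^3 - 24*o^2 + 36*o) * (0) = 0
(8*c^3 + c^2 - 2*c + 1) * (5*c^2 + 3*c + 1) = 40*c^5 + 29*c^4 + c^3 + c + 1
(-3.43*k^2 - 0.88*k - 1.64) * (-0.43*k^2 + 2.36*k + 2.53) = 1.4749*k^4 - 7.7164*k^3 - 10.0495*k^2 - 6.0968*k - 4.1492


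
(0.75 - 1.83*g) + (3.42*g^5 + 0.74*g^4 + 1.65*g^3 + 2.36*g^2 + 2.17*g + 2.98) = 3.42*g^5 + 0.74*g^4 + 1.65*g^3 + 2.36*g^2 + 0.34*g + 3.73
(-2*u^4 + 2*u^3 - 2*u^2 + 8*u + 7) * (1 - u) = 2*u^5 - 4*u^4 + 4*u^3 - 10*u^2 + u + 7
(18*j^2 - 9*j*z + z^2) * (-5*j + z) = -90*j^3 + 63*j^2*z - 14*j*z^2 + z^3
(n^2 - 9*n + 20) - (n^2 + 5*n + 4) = 16 - 14*n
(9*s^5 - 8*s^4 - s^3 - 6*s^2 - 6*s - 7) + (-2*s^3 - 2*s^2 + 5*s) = 9*s^5 - 8*s^4 - 3*s^3 - 8*s^2 - s - 7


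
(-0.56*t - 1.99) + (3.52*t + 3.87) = 2.96*t + 1.88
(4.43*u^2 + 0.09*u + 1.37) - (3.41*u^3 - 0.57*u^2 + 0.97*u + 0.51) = -3.41*u^3 + 5.0*u^2 - 0.88*u + 0.86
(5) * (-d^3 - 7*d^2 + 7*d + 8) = -5*d^3 - 35*d^2 + 35*d + 40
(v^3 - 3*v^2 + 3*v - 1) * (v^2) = v^5 - 3*v^4 + 3*v^3 - v^2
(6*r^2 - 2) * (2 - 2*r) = -12*r^3 + 12*r^2 + 4*r - 4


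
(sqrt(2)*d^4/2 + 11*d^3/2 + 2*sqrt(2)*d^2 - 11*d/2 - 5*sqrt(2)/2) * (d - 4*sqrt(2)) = sqrt(2)*d^5/2 + 3*d^4/2 - 20*sqrt(2)*d^3 - 43*d^2/2 + 39*sqrt(2)*d/2 + 20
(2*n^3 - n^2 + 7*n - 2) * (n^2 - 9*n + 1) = 2*n^5 - 19*n^4 + 18*n^3 - 66*n^2 + 25*n - 2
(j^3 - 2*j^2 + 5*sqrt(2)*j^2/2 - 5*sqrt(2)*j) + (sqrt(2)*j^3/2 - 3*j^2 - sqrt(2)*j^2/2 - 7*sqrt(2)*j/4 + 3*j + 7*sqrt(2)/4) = sqrt(2)*j^3/2 + j^3 - 5*j^2 + 2*sqrt(2)*j^2 - 27*sqrt(2)*j/4 + 3*j + 7*sqrt(2)/4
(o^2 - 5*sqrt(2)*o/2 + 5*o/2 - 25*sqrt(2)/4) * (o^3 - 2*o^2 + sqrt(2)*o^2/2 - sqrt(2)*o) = o^5 - 2*sqrt(2)*o^4 + o^4/2 - 15*o^3/2 - sqrt(2)*o^3 - 5*o^2/4 + 10*sqrt(2)*o^2 + 25*o/2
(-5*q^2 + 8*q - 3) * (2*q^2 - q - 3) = -10*q^4 + 21*q^3 + q^2 - 21*q + 9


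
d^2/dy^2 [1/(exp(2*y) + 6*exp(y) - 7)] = 2*(4*(exp(y) + 3)^2*exp(y) - (2*exp(y) + 3)*(exp(2*y) + 6*exp(y) - 7))*exp(y)/(exp(2*y) + 6*exp(y) - 7)^3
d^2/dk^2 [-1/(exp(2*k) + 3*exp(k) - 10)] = (-2*(2*exp(k) + 3)^2*exp(k) + (4*exp(k) + 3)*(exp(2*k) + 3*exp(k) - 10))*exp(k)/(exp(2*k) + 3*exp(k) - 10)^3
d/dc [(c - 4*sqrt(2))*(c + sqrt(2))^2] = 3*c^2 - 4*sqrt(2)*c - 14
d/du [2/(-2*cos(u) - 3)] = -4*sin(u)/(2*cos(u) + 3)^2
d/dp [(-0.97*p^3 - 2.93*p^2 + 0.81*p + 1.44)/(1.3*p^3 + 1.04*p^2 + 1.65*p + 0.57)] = (2.8002*p^4 - 5.307*p^3 - 12.9516*p^2 - 6.3354*p - 1.9143)/(1.69*p^6 + 2.704*p^5 + 5.3716*p^4 + 4.914*p^3 + 3.9081*p^2 + 1.881*p + 0.3249)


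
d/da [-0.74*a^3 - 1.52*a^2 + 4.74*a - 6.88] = -2.22*a^2 - 3.04*a + 4.74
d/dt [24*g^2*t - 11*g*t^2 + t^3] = 24*g^2 - 22*g*t + 3*t^2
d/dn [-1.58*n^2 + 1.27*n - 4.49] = 1.27 - 3.16*n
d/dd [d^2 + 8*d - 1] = 2*d + 8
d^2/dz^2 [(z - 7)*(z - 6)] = 2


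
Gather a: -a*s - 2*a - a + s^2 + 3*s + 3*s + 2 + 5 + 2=a*(-s - 3) + s^2 + 6*s + 9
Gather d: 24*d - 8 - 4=24*d - 12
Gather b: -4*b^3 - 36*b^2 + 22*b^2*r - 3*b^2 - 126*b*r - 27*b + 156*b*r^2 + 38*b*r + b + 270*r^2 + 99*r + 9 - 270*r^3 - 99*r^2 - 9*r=-4*b^3 + b^2*(22*r - 39) + b*(156*r^2 - 88*r - 26) - 270*r^3 + 171*r^2 + 90*r + 9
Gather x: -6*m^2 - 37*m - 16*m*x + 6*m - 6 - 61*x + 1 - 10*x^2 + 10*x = -6*m^2 - 31*m - 10*x^2 + x*(-16*m - 51) - 5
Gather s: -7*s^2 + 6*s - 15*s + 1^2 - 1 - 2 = -7*s^2 - 9*s - 2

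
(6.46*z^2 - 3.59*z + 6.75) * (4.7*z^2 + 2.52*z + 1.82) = 30.362*z^4 - 0.593800000000002*z^3 + 34.4354*z^2 + 10.4762*z + 12.285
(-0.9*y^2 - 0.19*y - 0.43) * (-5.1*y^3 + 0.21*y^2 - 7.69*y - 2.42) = 4.59*y^5 + 0.78*y^4 + 9.0741*y^3 + 3.5488*y^2 + 3.7665*y + 1.0406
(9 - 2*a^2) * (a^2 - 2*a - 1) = -2*a^4 + 4*a^3 + 11*a^2 - 18*a - 9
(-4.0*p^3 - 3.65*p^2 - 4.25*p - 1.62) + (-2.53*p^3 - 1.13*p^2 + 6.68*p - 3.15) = -6.53*p^3 - 4.78*p^2 + 2.43*p - 4.77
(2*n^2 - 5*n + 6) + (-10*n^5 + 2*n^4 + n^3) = -10*n^5 + 2*n^4 + n^3 + 2*n^2 - 5*n + 6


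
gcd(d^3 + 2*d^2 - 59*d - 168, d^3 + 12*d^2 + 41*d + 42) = d^2 + 10*d + 21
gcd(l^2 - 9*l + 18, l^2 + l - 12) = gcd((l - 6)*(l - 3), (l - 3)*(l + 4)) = l - 3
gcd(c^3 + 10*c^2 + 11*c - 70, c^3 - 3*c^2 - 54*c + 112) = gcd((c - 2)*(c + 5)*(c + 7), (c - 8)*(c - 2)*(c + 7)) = c^2 + 5*c - 14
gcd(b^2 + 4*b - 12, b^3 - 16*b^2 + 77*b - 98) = b - 2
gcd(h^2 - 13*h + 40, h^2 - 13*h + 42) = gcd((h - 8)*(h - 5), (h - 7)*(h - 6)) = 1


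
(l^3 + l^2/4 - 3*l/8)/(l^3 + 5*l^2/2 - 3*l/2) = (l + 3/4)/(l + 3)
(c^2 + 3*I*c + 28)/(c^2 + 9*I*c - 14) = (c - 4*I)/(c + 2*I)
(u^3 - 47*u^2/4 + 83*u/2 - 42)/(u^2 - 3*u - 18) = (u^2 - 23*u/4 + 7)/(u + 3)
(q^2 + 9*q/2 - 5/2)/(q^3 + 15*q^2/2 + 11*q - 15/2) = 1/(q + 3)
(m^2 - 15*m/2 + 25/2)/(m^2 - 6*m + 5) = (m - 5/2)/(m - 1)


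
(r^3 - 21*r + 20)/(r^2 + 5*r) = r - 5 + 4/r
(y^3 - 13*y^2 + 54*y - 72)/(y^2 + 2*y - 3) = (y^3 - 13*y^2 + 54*y - 72)/(y^2 + 2*y - 3)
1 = 1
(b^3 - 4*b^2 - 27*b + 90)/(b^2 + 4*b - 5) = (b^2 - 9*b + 18)/(b - 1)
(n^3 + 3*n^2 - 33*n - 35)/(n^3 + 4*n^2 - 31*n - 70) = (n + 1)/(n + 2)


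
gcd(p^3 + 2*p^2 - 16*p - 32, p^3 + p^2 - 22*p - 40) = p^2 + 6*p + 8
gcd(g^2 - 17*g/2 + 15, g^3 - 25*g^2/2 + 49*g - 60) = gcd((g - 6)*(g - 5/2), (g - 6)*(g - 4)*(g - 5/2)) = g^2 - 17*g/2 + 15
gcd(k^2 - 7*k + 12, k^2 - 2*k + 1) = 1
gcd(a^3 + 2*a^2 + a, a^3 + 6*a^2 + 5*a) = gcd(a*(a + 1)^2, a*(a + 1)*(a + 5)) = a^2 + a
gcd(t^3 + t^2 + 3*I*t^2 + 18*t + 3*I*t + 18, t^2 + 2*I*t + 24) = t + 6*I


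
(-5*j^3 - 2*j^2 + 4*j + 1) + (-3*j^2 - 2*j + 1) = -5*j^3 - 5*j^2 + 2*j + 2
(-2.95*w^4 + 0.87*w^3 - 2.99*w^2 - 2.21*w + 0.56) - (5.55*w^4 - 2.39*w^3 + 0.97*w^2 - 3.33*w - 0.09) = -8.5*w^4 + 3.26*w^3 - 3.96*w^2 + 1.12*w + 0.65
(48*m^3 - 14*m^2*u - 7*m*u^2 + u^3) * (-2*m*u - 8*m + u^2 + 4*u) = -96*m^4*u - 384*m^4 + 76*m^3*u^2 + 304*m^3*u - 9*m*u^4 - 36*m*u^3 + u^5 + 4*u^4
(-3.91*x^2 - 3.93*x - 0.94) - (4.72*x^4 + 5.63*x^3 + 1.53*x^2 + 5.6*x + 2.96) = -4.72*x^4 - 5.63*x^3 - 5.44*x^2 - 9.53*x - 3.9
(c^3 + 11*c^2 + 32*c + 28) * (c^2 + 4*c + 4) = c^5 + 15*c^4 + 80*c^3 + 200*c^2 + 240*c + 112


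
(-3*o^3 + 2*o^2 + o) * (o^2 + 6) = -3*o^5 + 2*o^4 - 17*o^3 + 12*o^2 + 6*o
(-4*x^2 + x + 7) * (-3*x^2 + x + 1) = 12*x^4 - 7*x^3 - 24*x^2 + 8*x + 7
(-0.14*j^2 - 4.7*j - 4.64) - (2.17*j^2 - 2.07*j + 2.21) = -2.31*j^2 - 2.63*j - 6.85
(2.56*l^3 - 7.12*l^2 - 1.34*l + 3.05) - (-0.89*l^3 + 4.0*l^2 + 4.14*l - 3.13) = 3.45*l^3 - 11.12*l^2 - 5.48*l + 6.18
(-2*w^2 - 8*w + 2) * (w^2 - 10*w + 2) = -2*w^4 + 12*w^3 + 78*w^2 - 36*w + 4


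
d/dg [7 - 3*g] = -3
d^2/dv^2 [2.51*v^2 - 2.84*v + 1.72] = 5.02000000000000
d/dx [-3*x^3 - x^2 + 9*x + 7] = -9*x^2 - 2*x + 9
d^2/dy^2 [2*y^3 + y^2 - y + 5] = 12*y + 2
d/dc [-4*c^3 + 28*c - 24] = 28 - 12*c^2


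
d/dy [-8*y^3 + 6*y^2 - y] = -24*y^2 + 12*y - 1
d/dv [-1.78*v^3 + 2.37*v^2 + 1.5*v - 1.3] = -5.34*v^2 + 4.74*v + 1.5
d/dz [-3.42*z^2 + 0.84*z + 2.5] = 0.84 - 6.84*z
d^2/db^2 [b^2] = 2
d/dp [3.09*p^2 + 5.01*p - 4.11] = 6.18*p + 5.01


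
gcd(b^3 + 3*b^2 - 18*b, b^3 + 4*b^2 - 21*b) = b^2 - 3*b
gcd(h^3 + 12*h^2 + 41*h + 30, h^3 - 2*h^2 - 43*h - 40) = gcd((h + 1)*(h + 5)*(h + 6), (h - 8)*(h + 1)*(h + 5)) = h^2 + 6*h + 5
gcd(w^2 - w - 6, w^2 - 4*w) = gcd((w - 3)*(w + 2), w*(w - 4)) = 1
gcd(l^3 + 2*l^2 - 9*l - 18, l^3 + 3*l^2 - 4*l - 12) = l^2 + 5*l + 6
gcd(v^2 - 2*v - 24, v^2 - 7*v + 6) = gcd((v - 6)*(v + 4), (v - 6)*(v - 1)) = v - 6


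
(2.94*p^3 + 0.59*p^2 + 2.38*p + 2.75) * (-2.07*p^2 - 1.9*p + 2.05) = -6.0858*p^5 - 6.8073*p^4 - 0.0206000000000008*p^3 - 9.005*p^2 - 0.346*p + 5.6375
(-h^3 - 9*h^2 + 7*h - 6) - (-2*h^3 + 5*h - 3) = h^3 - 9*h^2 + 2*h - 3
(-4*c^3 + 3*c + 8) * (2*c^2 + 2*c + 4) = -8*c^5 - 8*c^4 - 10*c^3 + 22*c^2 + 28*c + 32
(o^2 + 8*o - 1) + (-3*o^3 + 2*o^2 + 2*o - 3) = -3*o^3 + 3*o^2 + 10*o - 4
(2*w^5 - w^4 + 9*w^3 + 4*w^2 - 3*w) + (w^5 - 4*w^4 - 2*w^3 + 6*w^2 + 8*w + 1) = 3*w^5 - 5*w^4 + 7*w^3 + 10*w^2 + 5*w + 1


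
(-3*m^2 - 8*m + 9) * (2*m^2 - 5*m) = -6*m^4 - m^3 + 58*m^2 - 45*m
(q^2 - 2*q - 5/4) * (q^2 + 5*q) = q^4 + 3*q^3 - 45*q^2/4 - 25*q/4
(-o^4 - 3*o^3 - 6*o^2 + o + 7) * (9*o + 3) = -9*o^5 - 30*o^4 - 63*o^3 - 9*o^2 + 66*o + 21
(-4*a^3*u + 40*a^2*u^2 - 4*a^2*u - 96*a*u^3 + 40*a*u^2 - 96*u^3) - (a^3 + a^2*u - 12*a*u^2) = -4*a^3*u - a^3 + 40*a^2*u^2 - 5*a^2*u - 96*a*u^3 + 52*a*u^2 - 96*u^3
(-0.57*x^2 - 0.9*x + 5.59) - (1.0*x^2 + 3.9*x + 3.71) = -1.57*x^2 - 4.8*x + 1.88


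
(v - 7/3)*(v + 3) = v^2 + 2*v/3 - 7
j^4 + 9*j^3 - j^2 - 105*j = j*(j - 3)*(j + 5)*(j + 7)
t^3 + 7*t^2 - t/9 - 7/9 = (t - 1/3)*(t + 1/3)*(t + 7)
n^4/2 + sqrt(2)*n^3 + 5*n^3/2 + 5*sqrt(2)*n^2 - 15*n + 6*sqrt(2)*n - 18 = (n/2 + 1)*(n + 3)*(n - sqrt(2))*(n + 3*sqrt(2))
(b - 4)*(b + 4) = b^2 - 16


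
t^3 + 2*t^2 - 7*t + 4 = (t - 1)^2*(t + 4)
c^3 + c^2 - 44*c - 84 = (c - 7)*(c + 2)*(c + 6)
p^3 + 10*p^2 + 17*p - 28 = (p - 1)*(p + 4)*(p + 7)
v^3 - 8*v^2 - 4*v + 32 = (v - 8)*(v - 2)*(v + 2)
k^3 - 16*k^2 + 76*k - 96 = (k - 8)*(k - 6)*(k - 2)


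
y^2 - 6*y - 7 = (y - 7)*(y + 1)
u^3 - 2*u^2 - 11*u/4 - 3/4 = (u - 3)*(u + 1/2)^2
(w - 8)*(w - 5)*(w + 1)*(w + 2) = w^4 - 10*w^3 + 3*w^2 + 94*w + 80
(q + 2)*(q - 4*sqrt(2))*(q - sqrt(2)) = q^3 - 5*sqrt(2)*q^2 + 2*q^2 - 10*sqrt(2)*q + 8*q + 16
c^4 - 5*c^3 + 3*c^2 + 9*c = c*(c - 3)^2*(c + 1)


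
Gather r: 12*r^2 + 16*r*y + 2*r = 12*r^2 + r*(16*y + 2)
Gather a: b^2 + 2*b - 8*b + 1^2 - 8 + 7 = b^2 - 6*b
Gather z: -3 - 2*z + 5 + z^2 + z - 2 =z^2 - z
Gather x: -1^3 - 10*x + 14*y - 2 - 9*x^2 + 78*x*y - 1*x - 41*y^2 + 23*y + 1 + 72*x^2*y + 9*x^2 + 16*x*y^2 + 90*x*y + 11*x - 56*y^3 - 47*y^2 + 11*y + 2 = 72*x^2*y + x*(16*y^2 + 168*y) - 56*y^3 - 88*y^2 + 48*y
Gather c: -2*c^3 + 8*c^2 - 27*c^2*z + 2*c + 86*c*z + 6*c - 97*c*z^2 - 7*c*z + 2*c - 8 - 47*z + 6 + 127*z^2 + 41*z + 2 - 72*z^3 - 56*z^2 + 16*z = -2*c^3 + c^2*(8 - 27*z) + c*(-97*z^2 + 79*z + 10) - 72*z^3 + 71*z^2 + 10*z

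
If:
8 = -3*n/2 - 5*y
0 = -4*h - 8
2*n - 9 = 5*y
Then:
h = -2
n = 2/7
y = -59/35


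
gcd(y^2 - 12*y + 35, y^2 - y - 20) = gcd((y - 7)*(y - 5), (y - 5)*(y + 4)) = y - 5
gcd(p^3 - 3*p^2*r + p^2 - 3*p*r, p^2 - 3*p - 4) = p + 1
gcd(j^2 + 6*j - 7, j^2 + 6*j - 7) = j^2 + 6*j - 7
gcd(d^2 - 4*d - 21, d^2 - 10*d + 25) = 1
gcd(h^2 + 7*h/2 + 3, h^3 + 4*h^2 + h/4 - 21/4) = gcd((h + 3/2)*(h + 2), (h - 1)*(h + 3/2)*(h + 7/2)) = h + 3/2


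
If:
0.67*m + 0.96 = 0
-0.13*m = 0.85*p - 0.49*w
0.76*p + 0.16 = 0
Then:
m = -1.43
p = -0.21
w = -0.75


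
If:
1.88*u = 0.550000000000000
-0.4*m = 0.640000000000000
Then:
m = -1.60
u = 0.29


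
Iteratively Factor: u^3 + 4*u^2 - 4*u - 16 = (u - 2)*(u^2 + 6*u + 8) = (u - 2)*(u + 2)*(u + 4)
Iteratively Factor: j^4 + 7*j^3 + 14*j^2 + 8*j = (j + 1)*(j^3 + 6*j^2 + 8*j) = (j + 1)*(j + 2)*(j^2 + 4*j) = (j + 1)*(j + 2)*(j + 4)*(j)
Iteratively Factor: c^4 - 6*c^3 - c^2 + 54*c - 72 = (c + 3)*(c^3 - 9*c^2 + 26*c - 24) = (c - 3)*(c + 3)*(c^2 - 6*c + 8) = (c - 4)*(c - 3)*(c + 3)*(c - 2)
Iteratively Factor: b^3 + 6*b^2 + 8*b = (b + 4)*(b^2 + 2*b) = b*(b + 4)*(b + 2)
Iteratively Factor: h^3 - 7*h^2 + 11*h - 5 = (h - 5)*(h^2 - 2*h + 1) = (h - 5)*(h - 1)*(h - 1)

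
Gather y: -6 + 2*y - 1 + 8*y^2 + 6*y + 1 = 8*y^2 + 8*y - 6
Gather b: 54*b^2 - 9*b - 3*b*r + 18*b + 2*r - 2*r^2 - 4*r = 54*b^2 + b*(9 - 3*r) - 2*r^2 - 2*r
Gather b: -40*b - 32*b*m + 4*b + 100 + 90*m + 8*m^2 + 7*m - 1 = b*(-32*m - 36) + 8*m^2 + 97*m + 99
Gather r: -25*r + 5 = 5 - 25*r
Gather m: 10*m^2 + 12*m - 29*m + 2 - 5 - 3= 10*m^2 - 17*m - 6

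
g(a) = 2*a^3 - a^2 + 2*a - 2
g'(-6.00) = 230.00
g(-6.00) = -482.00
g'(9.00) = 470.00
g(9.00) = 1393.00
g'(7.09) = 289.43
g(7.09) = 674.71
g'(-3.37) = 76.88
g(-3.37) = -96.64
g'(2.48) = 33.94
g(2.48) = 27.32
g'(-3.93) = 102.53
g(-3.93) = -146.70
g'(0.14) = 1.84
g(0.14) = -1.73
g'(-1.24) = 13.71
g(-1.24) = -9.83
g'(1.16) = 7.75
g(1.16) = 2.10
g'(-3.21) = 70.24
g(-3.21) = -84.88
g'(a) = 6*a^2 - 2*a + 2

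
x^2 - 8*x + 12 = (x - 6)*(x - 2)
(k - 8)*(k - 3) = k^2 - 11*k + 24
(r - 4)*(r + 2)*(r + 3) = r^3 + r^2 - 14*r - 24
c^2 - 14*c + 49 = (c - 7)^2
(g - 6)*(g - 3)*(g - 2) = g^3 - 11*g^2 + 36*g - 36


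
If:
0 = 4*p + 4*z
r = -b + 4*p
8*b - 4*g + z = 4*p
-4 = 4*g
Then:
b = -5*z/8 - 1/2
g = -1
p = -z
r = 1/2 - 27*z/8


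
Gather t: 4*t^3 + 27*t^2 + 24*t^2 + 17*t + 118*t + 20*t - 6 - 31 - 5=4*t^3 + 51*t^2 + 155*t - 42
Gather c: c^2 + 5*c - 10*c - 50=c^2 - 5*c - 50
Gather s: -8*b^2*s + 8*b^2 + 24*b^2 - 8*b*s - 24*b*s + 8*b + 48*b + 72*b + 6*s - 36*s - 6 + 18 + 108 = 32*b^2 + 128*b + s*(-8*b^2 - 32*b - 30) + 120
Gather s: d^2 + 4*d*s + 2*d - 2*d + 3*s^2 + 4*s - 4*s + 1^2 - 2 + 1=d^2 + 4*d*s + 3*s^2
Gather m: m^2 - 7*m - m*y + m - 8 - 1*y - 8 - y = m^2 + m*(-y - 6) - 2*y - 16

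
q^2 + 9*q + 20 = (q + 4)*(q + 5)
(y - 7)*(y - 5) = y^2 - 12*y + 35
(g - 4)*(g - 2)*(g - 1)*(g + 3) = g^4 - 4*g^3 - 7*g^2 + 34*g - 24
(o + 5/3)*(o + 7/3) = o^2 + 4*o + 35/9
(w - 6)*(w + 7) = w^2 + w - 42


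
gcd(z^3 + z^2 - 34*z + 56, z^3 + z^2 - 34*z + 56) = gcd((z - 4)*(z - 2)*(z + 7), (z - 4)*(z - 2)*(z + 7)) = z^3 + z^2 - 34*z + 56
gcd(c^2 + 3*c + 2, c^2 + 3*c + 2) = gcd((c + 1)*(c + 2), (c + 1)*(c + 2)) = c^2 + 3*c + 2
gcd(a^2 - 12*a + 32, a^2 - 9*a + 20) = a - 4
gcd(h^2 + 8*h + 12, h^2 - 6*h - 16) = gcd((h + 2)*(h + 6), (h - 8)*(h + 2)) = h + 2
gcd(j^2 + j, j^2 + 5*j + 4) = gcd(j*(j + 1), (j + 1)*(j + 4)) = j + 1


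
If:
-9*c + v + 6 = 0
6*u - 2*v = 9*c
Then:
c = v/9 + 2/3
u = v/2 + 1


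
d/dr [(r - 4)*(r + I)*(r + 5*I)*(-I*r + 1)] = -4*I*r^3 + r^2*(21 + 12*I) - r*(56 - 22*I) - 5 - 44*I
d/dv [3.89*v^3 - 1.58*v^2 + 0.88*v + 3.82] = 11.67*v^2 - 3.16*v + 0.88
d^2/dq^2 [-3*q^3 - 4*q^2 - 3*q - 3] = -18*q - 8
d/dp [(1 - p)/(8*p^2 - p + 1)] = (-8*p^2 + p + (p - 1)*(16*p - 1) - 1)/(8*p^2 - p + 1)^2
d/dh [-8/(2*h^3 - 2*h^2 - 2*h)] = 4*(3*h^2 - 2*h - 1)/(h^2*(-h^2 + h + 1)^2)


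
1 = 1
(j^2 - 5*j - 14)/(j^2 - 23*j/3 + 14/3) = 3*(j + 2)/(3*j - 2)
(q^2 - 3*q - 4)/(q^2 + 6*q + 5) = (q - 4)/(q + 5)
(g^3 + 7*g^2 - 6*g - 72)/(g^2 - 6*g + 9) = (g^2 + 10*g + 24)/(g - 3)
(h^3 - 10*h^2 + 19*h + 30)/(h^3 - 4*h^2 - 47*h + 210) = (h + 1)/(h + 7)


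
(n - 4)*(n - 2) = n^2 - 6*n + 8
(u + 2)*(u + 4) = u^2 + 6*u + 8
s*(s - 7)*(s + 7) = s^3 - 49*s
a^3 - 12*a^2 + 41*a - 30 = (a - 6)*(a - 5)*(a - 1)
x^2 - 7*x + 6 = (x - 6)*(x - 1)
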